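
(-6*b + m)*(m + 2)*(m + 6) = -6*b*m^2 - 48*b*m - 72*b + m^3 + 8*m^2 + 12*m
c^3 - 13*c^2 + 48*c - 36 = (c - 6)^2*(c - 1)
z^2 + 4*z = z*(z + 4)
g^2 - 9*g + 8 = (g - 8)*(g - 1)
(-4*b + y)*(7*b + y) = -28*b^2 + 3*b*y + y^2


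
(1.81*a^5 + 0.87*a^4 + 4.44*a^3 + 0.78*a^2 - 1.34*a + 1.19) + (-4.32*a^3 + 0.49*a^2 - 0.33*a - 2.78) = 1.81*a^5 + 0.87*a^4 + 0.12*a^3 + 1.27*a^2 - 1.67*a - 1.59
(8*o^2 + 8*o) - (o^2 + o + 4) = 7*o^2 + 7*o - 4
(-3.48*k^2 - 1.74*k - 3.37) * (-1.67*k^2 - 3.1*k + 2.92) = 5.8116*k^4 + 13.6938*k^3 + 0.860300000000001*k^2 + 5.3662*k - 9.8404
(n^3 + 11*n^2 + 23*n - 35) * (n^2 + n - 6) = n^5 + 12*n^4 + 28*n^3 - 78*n^2 - 173*n + 210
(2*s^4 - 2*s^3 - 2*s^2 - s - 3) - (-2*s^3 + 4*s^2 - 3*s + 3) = 2*s^4 - 6*s^2 + 2*s - 6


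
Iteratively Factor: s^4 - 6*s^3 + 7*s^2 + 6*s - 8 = (s - 4)*(s^3 - 2*s^2 - s + 2) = (s - 4)*(s - 1)*(s^2 - s - 2) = (s - 4)*(s - 1)*(s + 1)*(s - 2)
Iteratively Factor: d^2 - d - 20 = (d + 4)*(d - 5)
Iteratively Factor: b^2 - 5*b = (b)*(b - 5)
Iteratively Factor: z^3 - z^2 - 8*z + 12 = (z - 2)*(z^2 + z - 6) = (z - 2)^2*(z + 3)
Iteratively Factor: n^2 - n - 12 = (n + 3)*(n - 4)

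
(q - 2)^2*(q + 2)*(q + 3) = q^4 + q^3 - 10*q^2 - 4*q + 24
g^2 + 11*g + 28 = (g + 4)*(g + 7)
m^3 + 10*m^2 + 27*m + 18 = (m + 1)*(m + 3)*(m + 6)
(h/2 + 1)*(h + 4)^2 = h^3/2 + 5*h^2 + 16*h + 16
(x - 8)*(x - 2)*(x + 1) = x^3 - 9*x^2 + 6*x + 16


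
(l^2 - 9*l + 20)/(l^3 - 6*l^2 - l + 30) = (l - 4)/(l^2 - l - 6)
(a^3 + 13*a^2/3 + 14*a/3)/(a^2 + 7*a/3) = a + 2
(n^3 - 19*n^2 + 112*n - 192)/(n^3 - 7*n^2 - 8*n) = (n^2 - 11*n + 24)/(n*(n + 1))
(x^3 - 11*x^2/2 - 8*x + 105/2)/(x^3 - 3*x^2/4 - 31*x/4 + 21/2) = 2*(2*x^2 - 17*x + 35)/(4*x^2 - 15*x + 14)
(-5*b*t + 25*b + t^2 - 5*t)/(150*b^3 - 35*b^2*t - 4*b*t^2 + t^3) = (t - 5)/(-30*b^2 + b*t + t^2)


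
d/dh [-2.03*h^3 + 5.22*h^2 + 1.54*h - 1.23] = -6.09*h^2 + 10.44*h + 1.54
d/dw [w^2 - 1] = 2*w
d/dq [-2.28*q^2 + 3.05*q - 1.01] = 3.05 - 4.56*q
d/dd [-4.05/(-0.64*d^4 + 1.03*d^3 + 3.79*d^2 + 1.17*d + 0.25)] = (-10.368*d^3 + 12.5145*d^2 + 30.699*d + 4.7385)/(-0.64*d^4 + 1.03*d^3 + 3.79*d^2 + 1.17*d + 0.25)^2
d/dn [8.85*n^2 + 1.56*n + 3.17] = 17.7*n + 1.56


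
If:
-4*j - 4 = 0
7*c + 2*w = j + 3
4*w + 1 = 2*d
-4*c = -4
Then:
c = 1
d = -9/2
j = -1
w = -5/2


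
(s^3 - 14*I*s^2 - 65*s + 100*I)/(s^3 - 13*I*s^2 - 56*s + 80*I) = (s - 5*I)/(s - 4*I)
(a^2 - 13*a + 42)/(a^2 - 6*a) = (a - 7)/a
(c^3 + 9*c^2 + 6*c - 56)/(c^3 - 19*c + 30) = (c^2 + 11*c + 28)/(c^2 + 2*c - 15)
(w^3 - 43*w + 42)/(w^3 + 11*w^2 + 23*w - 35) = (w - 6)/(w + 5)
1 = 1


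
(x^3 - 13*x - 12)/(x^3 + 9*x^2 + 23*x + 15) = (x - 4)/(x + 5)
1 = 1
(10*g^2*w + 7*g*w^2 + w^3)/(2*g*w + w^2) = 5*g + w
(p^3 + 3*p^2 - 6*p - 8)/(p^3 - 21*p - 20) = (p - 2)/(p - 5)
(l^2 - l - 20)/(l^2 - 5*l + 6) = (l^2 - l - 20)/(l^2 - 5*l + 6)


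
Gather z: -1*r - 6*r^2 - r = -6*r^2 - 2*r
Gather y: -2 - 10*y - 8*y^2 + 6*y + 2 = -8*y^2 - 4*y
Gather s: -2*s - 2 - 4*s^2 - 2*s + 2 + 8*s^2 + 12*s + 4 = 4*s^2 + 8*s + 4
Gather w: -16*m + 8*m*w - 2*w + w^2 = -16*m + w^2 + w*(8*m - 2)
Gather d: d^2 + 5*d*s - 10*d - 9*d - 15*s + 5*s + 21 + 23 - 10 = d^2 + d*(5*s - 19) - 10*s + 34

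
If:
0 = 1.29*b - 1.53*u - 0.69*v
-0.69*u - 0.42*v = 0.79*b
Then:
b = -0.0793310463121784*v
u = -0.517867352773013*v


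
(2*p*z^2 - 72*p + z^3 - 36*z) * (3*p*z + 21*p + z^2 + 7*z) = 6*p^2*z^3 + 42*p^2*z^2 - 216*p^2*z - 1512*p^2 + 5*p*z^4 + 35*p*z^3 - 180*p*z^2 - 1260*p*z + z^5 + 7*z^4 - 36*z^3 - 252*z^2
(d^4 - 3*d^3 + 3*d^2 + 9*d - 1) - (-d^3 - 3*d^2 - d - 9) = d^4 - 2*d^3 + 6*d^2 + 10*d + 8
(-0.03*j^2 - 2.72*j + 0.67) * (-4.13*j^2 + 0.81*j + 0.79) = 0.1239*j^4 + 11.2093*j^3 - 4.994*j^2 - 1.6061*j + 0.5293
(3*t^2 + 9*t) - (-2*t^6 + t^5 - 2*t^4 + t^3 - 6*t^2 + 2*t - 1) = 2*t^6 - t^5 + 2*t^4 - t^3 + 9*t^2 + 7*t + 1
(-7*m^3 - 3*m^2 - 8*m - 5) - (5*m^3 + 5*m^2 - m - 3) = -12*m^3 - 8*m^2 - 7*m - 2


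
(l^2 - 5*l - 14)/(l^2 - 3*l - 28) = (l + 2)/(l + 4)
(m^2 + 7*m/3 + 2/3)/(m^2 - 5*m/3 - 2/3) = (m + 2)/(m - 2)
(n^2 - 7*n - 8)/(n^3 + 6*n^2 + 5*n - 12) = (n^2 - 7*n - 8)/(n^3 + 6*n^2 + 5*n - 12)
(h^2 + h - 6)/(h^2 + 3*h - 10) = (h + 3)/(h + 5)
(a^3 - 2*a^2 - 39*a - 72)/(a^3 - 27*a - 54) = (a - 8)/(a - 6)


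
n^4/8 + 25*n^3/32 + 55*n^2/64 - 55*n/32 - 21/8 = (n/4 + 1)*(n/2 + 1)*(n - 3/2)*(n + 7/4)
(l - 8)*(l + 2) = l^2 - 6*l - 16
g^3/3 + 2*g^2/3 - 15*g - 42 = (g/3 + 1)*(g - 7)*(g + 6)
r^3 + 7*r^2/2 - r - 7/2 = (r - 1)*(r + 1)*(r + 7/2)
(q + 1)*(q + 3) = q^2 + 4*q + 3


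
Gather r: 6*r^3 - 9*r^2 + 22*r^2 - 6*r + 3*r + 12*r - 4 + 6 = 6*r^3 + 13*r^2 + 9*r + 2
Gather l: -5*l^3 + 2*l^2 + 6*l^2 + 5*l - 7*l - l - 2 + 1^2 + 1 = -5*l^3 + 8*l^2 - 3*l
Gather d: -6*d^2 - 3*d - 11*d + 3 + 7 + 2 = -6*d^2 - 14*d + 12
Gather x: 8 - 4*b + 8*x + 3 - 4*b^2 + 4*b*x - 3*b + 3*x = -4*b^2 - 7*b + x*(4*b + 11) + 11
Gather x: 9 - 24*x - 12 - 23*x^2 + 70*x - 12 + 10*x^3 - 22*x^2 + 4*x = 10*x^3 - 45*x^2 + 50*x - 15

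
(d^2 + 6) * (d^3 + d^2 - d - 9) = d^5 + d^4 + 5*d^3 - 3*d^2 - 6*d - 54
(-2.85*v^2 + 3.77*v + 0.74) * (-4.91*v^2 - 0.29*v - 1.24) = 13.9935*v^4 - 17.6842*v^3 - 1.1927*v^2 - 4.8894*v - 0.9176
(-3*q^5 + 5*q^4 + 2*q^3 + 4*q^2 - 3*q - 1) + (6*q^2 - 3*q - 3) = -3*q^5 + 5*q^4 + 2*q^3 + 10*q^2 - 6*q - 4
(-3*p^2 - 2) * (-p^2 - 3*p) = 3*p^4 + 9*p^3 + 2*p^2 + 6*p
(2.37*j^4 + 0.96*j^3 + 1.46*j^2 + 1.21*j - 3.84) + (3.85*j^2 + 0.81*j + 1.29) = 2.37*j^4 + 0.96*j^3 + 5.31*j^2 + 2.02*j - 2.55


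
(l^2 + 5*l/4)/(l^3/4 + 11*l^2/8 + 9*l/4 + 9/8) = 2*l*(4*l + 5)/(2*l^3 + 11*l^2 + 18*l + 9)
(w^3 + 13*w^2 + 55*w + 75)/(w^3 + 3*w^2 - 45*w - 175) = (w + 3)/(w - 7)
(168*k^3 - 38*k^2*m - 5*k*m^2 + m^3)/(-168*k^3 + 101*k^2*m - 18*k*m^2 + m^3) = (-24*k^2 + 2*k*m + m^2)/(24*k^2 - 11*k*m + m^2)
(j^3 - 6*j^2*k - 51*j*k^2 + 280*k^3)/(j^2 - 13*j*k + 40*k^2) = j + 7*k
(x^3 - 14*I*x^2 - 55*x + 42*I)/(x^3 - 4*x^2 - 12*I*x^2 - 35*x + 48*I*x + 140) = (x^2 - 7*I*x - 6)/(x^2 - x*(4 + 5*I) + 20*I)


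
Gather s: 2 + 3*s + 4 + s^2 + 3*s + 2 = s^2 + 6*s + 8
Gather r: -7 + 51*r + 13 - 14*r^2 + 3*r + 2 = -14*r^2 + 54*r + 8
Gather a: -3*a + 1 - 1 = -3*a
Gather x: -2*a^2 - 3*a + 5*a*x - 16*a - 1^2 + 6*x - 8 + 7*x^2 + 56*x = -2*a^2 - 19*a + 7*x^2 + x*(5*a + 62) - 9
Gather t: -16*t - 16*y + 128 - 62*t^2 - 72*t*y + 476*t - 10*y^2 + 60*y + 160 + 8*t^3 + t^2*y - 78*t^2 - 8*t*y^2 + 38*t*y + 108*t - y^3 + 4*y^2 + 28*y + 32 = 8*t^3 + t^2*(y - 140) + t*(-8*y^2 - 34*y + 568) - y^3 - 6*y^2 + 72*y + 320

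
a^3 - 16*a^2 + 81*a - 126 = (a - 7)*(a - 6)*(a - 3)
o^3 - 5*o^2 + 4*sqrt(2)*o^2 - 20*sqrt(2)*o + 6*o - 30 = (o - 5)*(o + sqrt(2))*(o + 3*sqrt(2))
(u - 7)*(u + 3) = u^2 - 4*u - 21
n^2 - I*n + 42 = (n - 7*I)*(n + 6*I)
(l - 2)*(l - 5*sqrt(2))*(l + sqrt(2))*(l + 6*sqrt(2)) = l^4 - 2*l^3 + 2*sqrt(2)*l^3 - 58*l^2 - 4*sqrt(2)*l^2 - 60*sqrt(2)*l + 116*l + 120*sqrt(2)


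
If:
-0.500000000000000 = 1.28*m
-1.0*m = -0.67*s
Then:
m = -0.39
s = -0.58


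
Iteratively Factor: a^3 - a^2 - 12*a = (a - 4)*(a^2 + 3*a) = a*(a - 4)*(a + 3)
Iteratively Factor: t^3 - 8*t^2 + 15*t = (t)*(t^2 - 8*t + 15) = t*(t - 3)*(t - 5)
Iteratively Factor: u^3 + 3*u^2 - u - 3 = (u - 1)*(u^2 + 4*u + 3) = (u - 1)*(u + 1)*(u + 3)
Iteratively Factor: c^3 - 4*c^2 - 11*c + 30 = (c - 5)*(c^2 + c - 6) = (c - 5)*(c - 2)*(c + 3)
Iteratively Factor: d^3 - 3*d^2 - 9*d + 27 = (d + 3)*(d^2 - 6*d + 9) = (d - 3)*(d + 3)*(d - 3)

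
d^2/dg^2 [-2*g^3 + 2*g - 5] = -12*g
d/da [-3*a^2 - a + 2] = -6*a - 1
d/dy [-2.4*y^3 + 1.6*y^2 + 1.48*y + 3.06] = -7.2*y^2 + 3.2*y + 1.48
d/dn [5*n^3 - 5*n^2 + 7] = 5*n*(3*n - 2)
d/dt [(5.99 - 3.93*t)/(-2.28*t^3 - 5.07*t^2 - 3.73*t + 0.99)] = (-17.9208*t^3 + 21.0465*t^2 + 60.7386*t + 18.452)/(5.1984*t^6 + 23.1192*t^5 + 42.7137*t^4 + 33.3078*t^3 + 3.8743*t^2 - 7.3854*t + 0.9801)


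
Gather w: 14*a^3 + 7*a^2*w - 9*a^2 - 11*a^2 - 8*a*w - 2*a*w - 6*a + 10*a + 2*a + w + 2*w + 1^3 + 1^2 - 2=14*a^3 - 20*a^2 + 6*a + w*(7*a^2 - 10*a + 3)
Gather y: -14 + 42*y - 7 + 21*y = 63*y - 21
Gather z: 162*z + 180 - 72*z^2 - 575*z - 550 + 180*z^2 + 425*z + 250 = 108*z^2 + 12*z - 120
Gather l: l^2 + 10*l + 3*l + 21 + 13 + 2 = l^2 + 13*l + 36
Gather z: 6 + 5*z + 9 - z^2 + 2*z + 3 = -z^2 + 7*z + 18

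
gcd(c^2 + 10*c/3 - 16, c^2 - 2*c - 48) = c + 6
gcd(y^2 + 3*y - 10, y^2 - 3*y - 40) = y + 5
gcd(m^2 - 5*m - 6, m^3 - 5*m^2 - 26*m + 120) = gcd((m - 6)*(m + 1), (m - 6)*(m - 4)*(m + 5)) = m - 6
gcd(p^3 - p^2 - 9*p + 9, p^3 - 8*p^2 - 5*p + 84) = p + 3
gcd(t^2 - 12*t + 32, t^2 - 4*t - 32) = t - 8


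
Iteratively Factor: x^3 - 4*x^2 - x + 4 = (x - 1)*(x^2 - 3*x - 4) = (x - 1)*(x + 1)*(x - 4)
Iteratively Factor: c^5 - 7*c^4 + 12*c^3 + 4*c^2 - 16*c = (c - 4)*(c^4 - 3*c^3 + 4*c) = (c - 4)*(c + 1)*(c^3 - 4*c^2 + 4*c) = (c - 4)*(c - 2)*(c + 1)*(c^2 - 2*c) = (c - 4)*(c - 2)^2*(c + 1)*(c)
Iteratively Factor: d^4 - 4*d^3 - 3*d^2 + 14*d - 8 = (d - 1)*(d^3 - 3*d^2 - 6*d + 8) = (d - 4)*(d - 1)*(d^2 + d - 2) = (d - 4)*(d - 1)^2*(d + 2)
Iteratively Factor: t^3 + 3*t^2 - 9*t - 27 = (t + 3)*(t^2 - 9) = (t - 3)*(t + 3)*(t + 3)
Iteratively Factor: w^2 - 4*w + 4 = (w - 2)*(w - 2)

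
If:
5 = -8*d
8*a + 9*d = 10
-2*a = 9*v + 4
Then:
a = 125/64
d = -5/8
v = -253/288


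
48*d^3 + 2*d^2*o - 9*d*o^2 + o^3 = (-8*d + o)*(-3*d + o)*(2*d + o)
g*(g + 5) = g^2 + 5*g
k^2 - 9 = (k - 3)*(k + 3)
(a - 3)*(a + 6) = a^2 + 3*a - 18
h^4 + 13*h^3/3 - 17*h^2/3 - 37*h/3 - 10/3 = (h - 2)*(h + 1/3)*(h + 1)*(h + 5)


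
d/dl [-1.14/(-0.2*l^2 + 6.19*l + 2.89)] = (7.0566 - 0.456*l)/(-0.2*l^2 + 6.19*l + 2.89)^2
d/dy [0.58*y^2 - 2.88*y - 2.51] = 1.16*y - 2.88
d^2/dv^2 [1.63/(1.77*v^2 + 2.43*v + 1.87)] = (-10.213254*v^2 - 14.021586*v + 1.63*(3.54*v + 2.43)*(7.08*v + 4.86) - 10.790274)/(1.77*v^2 + 2.43*v + 1.87)^3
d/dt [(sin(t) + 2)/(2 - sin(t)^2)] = (sin(t)^2 + 4*sin(t) + 2)*cos(t)/(sin(t)^2 - 2)^2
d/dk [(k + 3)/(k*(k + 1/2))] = 2*(-2*k^2 - 12*k - 3)/(k^2*(4*k^2 + 4*k + 1))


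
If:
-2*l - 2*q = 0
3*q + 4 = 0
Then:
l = 4/3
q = -4/3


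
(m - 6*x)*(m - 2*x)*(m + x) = m^3 - 7*m^2*x + 4*m*x^2 + 12*x^3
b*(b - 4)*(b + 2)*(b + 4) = b^4 + 2*b^3 - 16*b^2 - 32*b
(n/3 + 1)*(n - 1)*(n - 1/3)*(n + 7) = n^4/3 + 26*n^3/9 + 8*n^2/3 - 74*n/9 + 7/3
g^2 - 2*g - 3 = (g - 3)*(g + 1)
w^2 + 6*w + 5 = (w + 1)*(w + 5)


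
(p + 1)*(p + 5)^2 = p^3 + 11*p^2 + 35*p + 25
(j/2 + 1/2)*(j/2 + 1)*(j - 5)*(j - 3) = j^4/4 - 5*j^3/4 - 7*j^2/4 + 29*j/4 + 15/2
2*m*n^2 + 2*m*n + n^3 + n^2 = n*(2*m + n)*(n + 1)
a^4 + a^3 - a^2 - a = a*(a - 1)*(a + 1)^2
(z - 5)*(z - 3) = z^2 - 8*z + 15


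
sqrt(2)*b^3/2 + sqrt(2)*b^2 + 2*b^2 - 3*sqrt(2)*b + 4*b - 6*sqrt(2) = (b - sqrt(2))*(b + 3*sqrt(2))*(sqrt(2)*b/2 + sqrt(2))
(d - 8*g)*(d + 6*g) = d^2 - 2*d*g - 48*g^2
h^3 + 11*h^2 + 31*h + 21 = (h + 1)*(h + 3)*(h + 7)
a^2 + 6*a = a*(a + 6)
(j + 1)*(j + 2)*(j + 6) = j^3 + 9*j^2 + 20*j + 12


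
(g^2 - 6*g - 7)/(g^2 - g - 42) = (g + 1)/(g + 6)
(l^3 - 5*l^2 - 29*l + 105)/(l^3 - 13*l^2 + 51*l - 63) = (l + 5)/(l - 3)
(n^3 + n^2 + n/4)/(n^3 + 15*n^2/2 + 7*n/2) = (n + 1/2)/(n + 7)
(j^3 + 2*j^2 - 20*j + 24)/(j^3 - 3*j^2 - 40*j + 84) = (j - 2)/(j - 7)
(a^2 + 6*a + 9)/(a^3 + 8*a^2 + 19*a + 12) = (a + 3)/(a^2 + 5*a + 4)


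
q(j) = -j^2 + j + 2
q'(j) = 1 - 2*j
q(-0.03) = 1.97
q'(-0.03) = 1.06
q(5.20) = -19.84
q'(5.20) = -9.40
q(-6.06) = -40.78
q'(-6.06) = 13.12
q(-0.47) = 1.31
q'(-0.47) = 1.94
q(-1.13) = -0.41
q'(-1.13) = 3.26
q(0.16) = 2.13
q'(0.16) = 0.68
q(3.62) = -7.48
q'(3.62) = -6.24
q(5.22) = -20.03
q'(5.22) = -9.44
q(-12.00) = -154.00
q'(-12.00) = 25.00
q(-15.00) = -238.00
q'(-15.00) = 31.00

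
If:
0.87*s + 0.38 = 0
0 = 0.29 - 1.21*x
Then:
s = -0.44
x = 0.24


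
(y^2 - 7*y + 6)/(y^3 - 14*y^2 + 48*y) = (y - 1)/(y*(y - 8))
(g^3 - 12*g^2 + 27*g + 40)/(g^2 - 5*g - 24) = (g^2 - 4*g - 5)/(g + 3)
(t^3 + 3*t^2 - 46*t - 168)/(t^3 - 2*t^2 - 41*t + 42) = (t + 4)/(t - 1)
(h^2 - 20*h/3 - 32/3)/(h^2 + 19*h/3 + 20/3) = (h - 8)/(h + 5)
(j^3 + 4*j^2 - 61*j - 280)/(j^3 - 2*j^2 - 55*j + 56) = (j + 5)/(j - 1)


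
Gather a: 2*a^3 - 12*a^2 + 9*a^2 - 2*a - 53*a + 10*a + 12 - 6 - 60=2*a^3 - 3*a^2 - 45*a - 54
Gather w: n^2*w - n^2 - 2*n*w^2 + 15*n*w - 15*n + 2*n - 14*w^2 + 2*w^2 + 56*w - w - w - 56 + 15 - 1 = -n^2 - 13*n + w^2*(-2*n - 12) + w*(n^2 + 15*n + 54) - 42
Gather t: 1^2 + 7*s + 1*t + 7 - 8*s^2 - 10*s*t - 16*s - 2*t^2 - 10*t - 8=-8*s^2 - 9*s - 2*t^2 + t*(-10*s - 9)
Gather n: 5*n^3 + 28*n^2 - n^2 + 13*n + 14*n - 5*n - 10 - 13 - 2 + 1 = 5*n^3 + 27*n^2 + 22*n - 24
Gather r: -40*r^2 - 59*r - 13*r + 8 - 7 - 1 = -40*r^2 - 72*r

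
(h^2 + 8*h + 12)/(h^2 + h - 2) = (h + 6)/(h - 1)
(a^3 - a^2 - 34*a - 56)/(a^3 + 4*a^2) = 1 - 5/a - 14/a^2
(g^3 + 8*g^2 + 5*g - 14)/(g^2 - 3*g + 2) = (g^2 + 9*g + 14)/(g - 2)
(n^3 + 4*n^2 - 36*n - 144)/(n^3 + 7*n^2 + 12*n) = (n^2 - 36)/(n*(n + 3))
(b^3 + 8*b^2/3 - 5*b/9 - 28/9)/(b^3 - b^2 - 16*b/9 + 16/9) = (3*b + 7)/(3*b - 4)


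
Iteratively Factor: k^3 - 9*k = (k)*(k^2 - 9) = k*(k - 3)*(k + 3)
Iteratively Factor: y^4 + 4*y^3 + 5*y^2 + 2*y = (y + 2)*(y^3 + 2*y^2 + y) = (y + 1)*(y + 2)*(y^2 + y) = (y + 1)^2*(y + 2)*(y)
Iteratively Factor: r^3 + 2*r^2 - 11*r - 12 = (r - 3)*(r^2 + 5*r + 4) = (r - 3)*(r + 4)*(r + 1)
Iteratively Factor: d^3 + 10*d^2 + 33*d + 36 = (d + 3)*(d^2 + 7*d + 12) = (d + 3)^2*(d + 4)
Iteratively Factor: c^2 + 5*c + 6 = (c + 3)*(c + 2)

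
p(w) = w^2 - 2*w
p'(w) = 2*w - 2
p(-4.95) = 34.40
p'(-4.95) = -11.90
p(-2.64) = 12.25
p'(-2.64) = -7.28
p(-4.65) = 30.92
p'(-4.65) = -11.30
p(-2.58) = 11.82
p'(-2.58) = -7.16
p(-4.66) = 31.04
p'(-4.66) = -11.32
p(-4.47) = 28.92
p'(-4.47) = -10.94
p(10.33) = 86.05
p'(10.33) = 18.66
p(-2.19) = 9.18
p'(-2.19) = -6.38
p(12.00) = 120.00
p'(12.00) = 22.00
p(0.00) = 0.00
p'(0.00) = -2.00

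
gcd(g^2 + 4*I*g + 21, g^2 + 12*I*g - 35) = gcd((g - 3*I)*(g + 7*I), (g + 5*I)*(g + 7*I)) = g + 7*I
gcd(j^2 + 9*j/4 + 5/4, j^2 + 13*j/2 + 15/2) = 1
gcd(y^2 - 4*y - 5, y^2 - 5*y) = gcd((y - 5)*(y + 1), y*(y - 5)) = y - 5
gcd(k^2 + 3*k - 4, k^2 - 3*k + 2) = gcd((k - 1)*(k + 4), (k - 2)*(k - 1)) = k - 1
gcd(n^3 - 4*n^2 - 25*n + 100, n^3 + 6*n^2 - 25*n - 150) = n^2 - 25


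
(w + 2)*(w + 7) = w^2 + 9*w + 14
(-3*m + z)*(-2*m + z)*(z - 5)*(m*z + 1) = 6*m^3*z^2 - 30*m^3*z - 5*m^2*z^3 + 25*m^2*z^2 + 6*m^2*z - 30*m^2 + m*z^4 - 5*m*z^3 - 5*m*z^2 + 25*m*z + z^3 - 5*z^2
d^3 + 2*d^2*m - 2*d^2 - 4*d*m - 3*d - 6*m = (d - 3)*(d + 1)*(d + 2*m)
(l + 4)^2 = l^2 + 8*l + 16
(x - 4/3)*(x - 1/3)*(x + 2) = x^3 + x^2/3 - 26*x/9 + 8/9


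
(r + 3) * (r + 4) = r^2 + 7*r + 12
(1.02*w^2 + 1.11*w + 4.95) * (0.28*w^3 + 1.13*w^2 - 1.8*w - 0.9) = 0.2856*w^5 + 1.4634*w^4 + 0.8043*w^3 + 2.6775*w^2 - 9.909*w - 4.455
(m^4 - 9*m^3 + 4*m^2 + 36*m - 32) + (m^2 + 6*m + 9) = m^4 - 9*m^3 + 5*m^2 + 42*m - 23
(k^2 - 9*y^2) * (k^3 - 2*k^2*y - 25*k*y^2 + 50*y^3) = k^5 - 2*k^4*y - 34*k^3*y^2 + 68*k^2*y^3 + 225*k*y^4 - 450*y^5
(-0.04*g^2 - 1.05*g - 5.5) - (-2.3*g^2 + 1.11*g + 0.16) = 2.26*g^2 - 2.16*g - 5.66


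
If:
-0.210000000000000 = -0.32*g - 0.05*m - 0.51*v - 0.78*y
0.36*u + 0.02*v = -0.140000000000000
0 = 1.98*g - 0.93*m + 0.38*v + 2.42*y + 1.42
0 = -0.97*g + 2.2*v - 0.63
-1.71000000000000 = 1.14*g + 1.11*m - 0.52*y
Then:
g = -1.76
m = 0.85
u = -0.36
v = -0.49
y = 1.25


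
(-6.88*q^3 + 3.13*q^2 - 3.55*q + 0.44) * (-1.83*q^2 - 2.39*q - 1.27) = 12.5904*q^5 + 10.7153*q^4 + 7.7534*q^3 + 3.7042*q^2 + 3.4569*q - 0.5588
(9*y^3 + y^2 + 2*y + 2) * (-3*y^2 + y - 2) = -27*y^5 + 6*y^4 - 23*y^3 - 6*y^2 - 2*y - 4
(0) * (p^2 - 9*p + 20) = 0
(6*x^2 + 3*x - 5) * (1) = 6*x^2 + 3*x - 5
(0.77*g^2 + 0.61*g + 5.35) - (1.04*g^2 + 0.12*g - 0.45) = -0.27*g^2 + 0.49*g + 5.8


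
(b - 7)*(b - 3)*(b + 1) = b^3 - 9*b^2 + 11*b + 21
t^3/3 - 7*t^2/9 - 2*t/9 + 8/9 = (t/3 + 1/3)*(t - 2)*(t - 4/3)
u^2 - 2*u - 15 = (u - 5)*(u + 3)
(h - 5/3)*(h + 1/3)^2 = h^3 - h^2 - h - 5/27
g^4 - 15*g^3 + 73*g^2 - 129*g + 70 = (g - 7)*(g - 5)*(g - 2)*(g - 1)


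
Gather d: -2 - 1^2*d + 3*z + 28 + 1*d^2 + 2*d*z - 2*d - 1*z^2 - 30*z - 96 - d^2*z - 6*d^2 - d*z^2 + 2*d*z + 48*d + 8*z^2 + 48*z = d^2*(-z - 5) + d*(-z^2 + 4*z + 45) + 7*z^2 + 21*z - 70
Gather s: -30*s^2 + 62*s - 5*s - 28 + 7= -30*s^2 + 57*s - 21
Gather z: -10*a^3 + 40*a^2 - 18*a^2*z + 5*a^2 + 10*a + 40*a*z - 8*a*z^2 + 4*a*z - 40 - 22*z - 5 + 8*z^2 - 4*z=-10*a^3 + 45*a^2 + 10*a + z^2*(8 - 8*a) + z*(-18*a^2 + 44*a - 26) - 45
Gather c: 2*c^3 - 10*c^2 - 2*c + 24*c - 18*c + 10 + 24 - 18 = 2*c^3 - 10*c^2 + 4*c + 16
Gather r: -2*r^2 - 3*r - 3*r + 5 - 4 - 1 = -2*r^2 - 6*r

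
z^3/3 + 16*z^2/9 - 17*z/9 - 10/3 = (z/3 + 1/3)*(z - 5/3)*(z + 6)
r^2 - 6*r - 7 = (r - 7)*(r + 1)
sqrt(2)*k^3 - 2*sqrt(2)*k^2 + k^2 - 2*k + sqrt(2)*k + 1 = (k - 1)^2*(sqrt(2)*k + 1)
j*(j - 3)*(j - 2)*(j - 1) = j^4 - 6*j^3 + 11*j^2 - 6*j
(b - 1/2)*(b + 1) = b^2 + b/2 - 1/2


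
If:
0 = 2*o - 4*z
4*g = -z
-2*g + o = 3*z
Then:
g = 0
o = 0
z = 0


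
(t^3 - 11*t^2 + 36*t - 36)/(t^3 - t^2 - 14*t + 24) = (t - 6)/(t + 4)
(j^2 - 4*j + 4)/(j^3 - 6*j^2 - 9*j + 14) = (j^2 - 4*j + 4)/(j^3 - 6*j^2 - 9*j + 14)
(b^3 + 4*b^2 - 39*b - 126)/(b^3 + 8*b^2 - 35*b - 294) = (b + 3)/(b + 7)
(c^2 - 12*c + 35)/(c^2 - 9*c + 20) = (c - 7)/(c - 4)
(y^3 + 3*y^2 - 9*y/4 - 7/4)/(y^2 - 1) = (y^2 + 4*y + 7/4)/(y + 1)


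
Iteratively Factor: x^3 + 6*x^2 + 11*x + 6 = (x + 1)*(x^2 + 5*x + 6) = (x + 1)*(x + 3)*(x + 2)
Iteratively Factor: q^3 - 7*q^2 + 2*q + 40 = (q + 2)*(q^2 - 9*q + 20) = (q - 4)*(q + 2)*(q - 5)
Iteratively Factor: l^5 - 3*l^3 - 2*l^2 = (l - 2)*(l^4 + 2*l^3 + l^2) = (l - 2)*(l + 1)*(l^3 + l^2) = l*(l - 2)*(l + 1)*(l^2 + l) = l^2*(l - 2)*(l + 1)*(l + 1)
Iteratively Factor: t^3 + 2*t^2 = (t + 2)*(t^2) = t*(t + 2)*(t)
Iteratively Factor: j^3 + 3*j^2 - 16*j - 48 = (j - 4)*(j^2 + 7*j + 12) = (j - 4)*(j + 4)*(j + 3)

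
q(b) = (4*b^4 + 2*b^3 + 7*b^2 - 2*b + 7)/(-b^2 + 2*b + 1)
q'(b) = (2*b - 2)*(4*b^4 + 2*b^3 + 7*b^2 - 2*b + 7)/(-b^2 + 2*b + 1)^2 + (16*b^3 + 6*b^2 + 14*b - 2)/(-b^2 + 2*b + 1) = 2*(-4*b^5 + 11*b^4 + 12*b^3 + 9*b^2 + 14*b - 8)/(b^4 - 4*b^3 + 2*b^2 + 4*b + 1)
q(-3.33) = -30.41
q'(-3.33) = 18.48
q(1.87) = 72.18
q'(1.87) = 221.53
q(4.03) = -180.84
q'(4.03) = -14.37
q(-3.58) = -35.26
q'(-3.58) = 20.36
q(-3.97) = -43.78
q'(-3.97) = 23.30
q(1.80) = 58.63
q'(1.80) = 168.94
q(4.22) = -184.27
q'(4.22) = -21.47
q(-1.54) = -9.41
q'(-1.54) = 4.49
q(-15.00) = -777.02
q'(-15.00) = 110.23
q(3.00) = -221.00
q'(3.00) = 179.00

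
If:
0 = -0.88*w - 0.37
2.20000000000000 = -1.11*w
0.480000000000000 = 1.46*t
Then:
No Solution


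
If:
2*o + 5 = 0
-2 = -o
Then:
No Solution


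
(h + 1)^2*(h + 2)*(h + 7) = h^4 + 11*h^3 + 33*h^2 + 37*h + 14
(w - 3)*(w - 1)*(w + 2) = w^3 - 2*w^2 - 5*w + 6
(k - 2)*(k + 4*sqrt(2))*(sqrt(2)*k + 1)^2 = 2*k^4 - 4*k^3 + 10*sqrt(2)*k^3 - 20*sqrt(2)*k^2 + 17*k^2 - 34*k + 4*sqrt(2)*k - 8*sqrt(2)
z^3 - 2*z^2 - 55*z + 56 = (z - 8)*(z - 1)*(z + 7)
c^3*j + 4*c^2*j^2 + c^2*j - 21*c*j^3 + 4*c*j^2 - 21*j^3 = (c - 3*j)*(c + 7*j)*(c*j + j)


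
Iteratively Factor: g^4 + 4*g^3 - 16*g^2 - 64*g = (g + 4)*(g^3 - 16*g) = (g - 4)*(g + 4)*(g^2 + 4*g) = (g - 4)*(g + 4)^2*(g)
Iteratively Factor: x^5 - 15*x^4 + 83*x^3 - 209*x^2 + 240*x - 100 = (x - 2)*(x^4 - 13*x^3 + 57*x^2 - 95*x + 50) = (x - 5)*(x - 2)*(x^3 - 8*x^2 + 17*x - 10) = (x - 5)*(x - 2)*(x - 1)*(x^2 - 7*x + 10) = (x - 5)*(x - 2)^2*(x - 1)*(x - 5)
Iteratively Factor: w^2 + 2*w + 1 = (w + 1)*(w + 1)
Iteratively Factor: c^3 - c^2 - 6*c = (c - 3)*(c^2 + 2*c) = c*(c - 3)*(c + 2)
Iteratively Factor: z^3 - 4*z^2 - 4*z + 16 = (z - 4)*(z^2 - 4) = (z - 4)*(z + 2)*(z - 2)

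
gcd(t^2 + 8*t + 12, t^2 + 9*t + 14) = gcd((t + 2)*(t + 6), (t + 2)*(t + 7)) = t + 2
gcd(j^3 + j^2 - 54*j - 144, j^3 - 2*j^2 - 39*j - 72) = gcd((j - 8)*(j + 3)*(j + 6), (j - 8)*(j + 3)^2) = j^2 - 5*j - 24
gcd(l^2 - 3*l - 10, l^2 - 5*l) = l - 5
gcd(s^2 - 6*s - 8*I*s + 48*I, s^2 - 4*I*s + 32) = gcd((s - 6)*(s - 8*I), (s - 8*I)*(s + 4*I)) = s - 8*I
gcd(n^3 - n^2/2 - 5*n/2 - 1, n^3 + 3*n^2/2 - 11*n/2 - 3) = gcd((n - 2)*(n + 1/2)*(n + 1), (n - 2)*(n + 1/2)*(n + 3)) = n^2 - 3*n/2 - 1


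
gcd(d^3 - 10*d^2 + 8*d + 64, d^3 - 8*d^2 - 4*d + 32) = d^2 - 6*d - 16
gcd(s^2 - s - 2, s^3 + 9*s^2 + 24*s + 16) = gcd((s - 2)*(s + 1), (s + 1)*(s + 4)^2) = s + 1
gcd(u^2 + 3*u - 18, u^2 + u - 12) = u - 3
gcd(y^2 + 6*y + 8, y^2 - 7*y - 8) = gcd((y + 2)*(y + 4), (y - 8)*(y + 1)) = 1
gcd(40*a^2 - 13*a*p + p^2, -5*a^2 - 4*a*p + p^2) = -5*a + p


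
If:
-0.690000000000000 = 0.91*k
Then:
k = -0.76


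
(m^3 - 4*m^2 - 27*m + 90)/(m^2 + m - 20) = (m^2 - 9*m + 18)/(m - 4)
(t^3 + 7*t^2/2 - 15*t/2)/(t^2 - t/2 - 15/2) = t*(-2*t^2 - 7*t + 15)/(-2*t^2 + t + 15)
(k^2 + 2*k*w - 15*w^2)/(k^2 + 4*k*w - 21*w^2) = (k + 5*w)/(k + 7*w)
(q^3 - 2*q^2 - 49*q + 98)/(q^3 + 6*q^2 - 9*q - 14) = (q - 7)/(q + 1)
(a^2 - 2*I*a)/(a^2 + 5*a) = (a - 2*I)/(a + 5)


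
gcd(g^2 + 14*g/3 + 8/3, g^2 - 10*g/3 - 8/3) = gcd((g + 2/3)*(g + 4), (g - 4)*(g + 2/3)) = g + 2/3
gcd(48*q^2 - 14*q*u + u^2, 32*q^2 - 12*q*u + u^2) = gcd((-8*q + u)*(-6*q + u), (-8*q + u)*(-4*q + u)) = 8*q - u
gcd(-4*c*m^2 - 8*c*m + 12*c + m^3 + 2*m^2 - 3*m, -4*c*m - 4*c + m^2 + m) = 4*c - m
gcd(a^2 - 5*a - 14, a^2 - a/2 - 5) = a + 2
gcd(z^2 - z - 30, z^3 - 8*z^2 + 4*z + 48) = z - 6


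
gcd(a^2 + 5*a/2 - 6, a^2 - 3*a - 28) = a + 4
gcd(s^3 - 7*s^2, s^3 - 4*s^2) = s^2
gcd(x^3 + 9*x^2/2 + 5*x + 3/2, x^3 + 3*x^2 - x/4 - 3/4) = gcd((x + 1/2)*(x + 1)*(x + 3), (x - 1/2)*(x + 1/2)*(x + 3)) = x^2 + 7*x/2 + 3/2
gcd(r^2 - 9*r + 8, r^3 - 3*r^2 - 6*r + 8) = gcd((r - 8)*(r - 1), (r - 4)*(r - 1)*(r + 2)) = r - 1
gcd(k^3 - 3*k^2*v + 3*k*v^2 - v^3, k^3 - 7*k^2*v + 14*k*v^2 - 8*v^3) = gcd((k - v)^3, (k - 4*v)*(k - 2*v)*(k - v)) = -k + v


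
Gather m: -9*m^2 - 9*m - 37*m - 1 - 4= -9*m^2 - 46*m - 5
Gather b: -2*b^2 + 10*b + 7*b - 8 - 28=-2*b^2 + 17*b - 36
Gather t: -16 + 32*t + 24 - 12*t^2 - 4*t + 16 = -12*t^2 + 28*t + 24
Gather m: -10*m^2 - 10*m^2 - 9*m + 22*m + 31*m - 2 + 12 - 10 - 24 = -20*m^2 + 44*m - 24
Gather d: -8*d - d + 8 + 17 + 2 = 27 - 9*d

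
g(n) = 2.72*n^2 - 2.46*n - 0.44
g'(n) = 5.44*n - 2.46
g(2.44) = 9.75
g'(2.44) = 10.81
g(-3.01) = 31.61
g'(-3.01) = -18.83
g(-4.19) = 57.62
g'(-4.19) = -25.25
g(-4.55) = 67.06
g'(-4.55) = -27.21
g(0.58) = -0.95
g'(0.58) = 0.70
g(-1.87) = 13.67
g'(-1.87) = -12.63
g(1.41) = 1.50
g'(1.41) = 5.21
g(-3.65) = 44.78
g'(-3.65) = -22.32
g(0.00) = -0.44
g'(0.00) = -2.46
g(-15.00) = 648.46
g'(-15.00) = -84.06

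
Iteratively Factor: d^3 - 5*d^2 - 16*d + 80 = (d - 5)*(d^2 - 16) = (d - 5)*(d - 4)*(d + 4)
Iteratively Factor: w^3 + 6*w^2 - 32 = (w - 2)*(w^2 + 8*w + 16) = (w - 2)*(w + 4)*(w + 4)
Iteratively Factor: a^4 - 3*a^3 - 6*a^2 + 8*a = (a - 4)*(a^3 + a^2 - 2*a) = a*(a - 4)*(a^2 + a - 2) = a*(a - 4)*(a + 2)*(a - 1)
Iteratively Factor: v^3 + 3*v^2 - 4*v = (v + 4)*(v^2 - v) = v*(v + 4)*(v - 1)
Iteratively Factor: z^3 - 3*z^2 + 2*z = (z - 2)*(z^2 - z) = (z - 2)*(z - 1)*(z)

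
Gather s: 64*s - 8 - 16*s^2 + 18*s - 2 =-16*s^2 + 82*s - 10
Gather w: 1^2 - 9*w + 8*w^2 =8*w^2 - 9*w + 1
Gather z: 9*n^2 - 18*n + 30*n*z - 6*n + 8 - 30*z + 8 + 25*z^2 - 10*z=9*n^2 - 24*n + 25*z^2 + z*(30*n - 40) + 16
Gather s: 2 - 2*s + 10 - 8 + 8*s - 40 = 6*s - 36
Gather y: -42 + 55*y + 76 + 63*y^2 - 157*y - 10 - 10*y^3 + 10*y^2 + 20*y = -10*y^3 + 73*y^2 - 82*y + 24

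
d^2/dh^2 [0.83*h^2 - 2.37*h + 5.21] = 1.66000000000000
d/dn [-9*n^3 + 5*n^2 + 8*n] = -27*n^2 + 10*n + 8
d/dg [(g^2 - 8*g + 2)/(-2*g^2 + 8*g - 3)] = 2*(-4*g^2 + g + 4)/(4*g^4 - 32*g^3 + 76*g^2 - 48*g + 9)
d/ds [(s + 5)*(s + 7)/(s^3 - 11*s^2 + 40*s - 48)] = (-s^3 - 28*s^2 - 45*s + 494)/(s^5 - 18*s^4 + 129*s^3 - 460*s^2 + 816*s - 576)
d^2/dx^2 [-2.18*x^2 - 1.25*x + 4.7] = -4.36000000000000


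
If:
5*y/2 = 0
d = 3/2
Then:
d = 3/2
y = 0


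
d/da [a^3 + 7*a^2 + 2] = a*(3*a + 14)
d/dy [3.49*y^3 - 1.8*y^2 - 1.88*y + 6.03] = 10.47*y^2 - 3.6*y - 1.88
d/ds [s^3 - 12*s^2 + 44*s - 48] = 3*s^2 - 24*s + 44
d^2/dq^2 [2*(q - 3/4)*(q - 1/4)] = 4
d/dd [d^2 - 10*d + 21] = 2*d - 10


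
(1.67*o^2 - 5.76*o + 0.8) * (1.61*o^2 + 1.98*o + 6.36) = 2.6887*o^4 - 5.967*o^3 + 0.5044*o^2 - 35.0496*o + 5.088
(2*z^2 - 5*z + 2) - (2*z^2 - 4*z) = 2 - z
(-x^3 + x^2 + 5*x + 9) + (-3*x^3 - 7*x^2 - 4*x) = -4*x^3 - 6*x^2 + x + 9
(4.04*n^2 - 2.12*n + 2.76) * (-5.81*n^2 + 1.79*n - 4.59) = -23.4724*n^4 + 19.5488*n^3 - 38.374*n^2 + 14.6712*n - 12.6684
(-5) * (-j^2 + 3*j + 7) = 5*j^2 - 15*j - 35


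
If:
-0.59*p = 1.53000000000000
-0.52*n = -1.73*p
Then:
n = -8.63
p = -2.59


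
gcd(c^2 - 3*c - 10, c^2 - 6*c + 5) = c - 5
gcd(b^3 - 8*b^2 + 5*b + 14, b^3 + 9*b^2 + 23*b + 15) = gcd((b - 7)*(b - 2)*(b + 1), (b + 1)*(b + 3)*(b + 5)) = b + 1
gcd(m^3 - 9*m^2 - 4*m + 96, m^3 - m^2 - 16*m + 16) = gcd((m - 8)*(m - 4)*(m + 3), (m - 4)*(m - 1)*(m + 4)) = m - 4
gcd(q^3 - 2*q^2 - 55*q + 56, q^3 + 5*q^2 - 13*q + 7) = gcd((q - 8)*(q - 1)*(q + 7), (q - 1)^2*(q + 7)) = q^2 + 6*q - 7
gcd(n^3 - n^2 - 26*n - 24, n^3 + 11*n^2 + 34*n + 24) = n^2 + 5*n + 4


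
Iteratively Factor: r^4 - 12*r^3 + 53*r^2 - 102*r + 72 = (r - 4)*(r^3 - 8*r^2 + 21*r - 18) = (r - 4)*(r - 3)*(r^2 - 5*r + 6) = (r - 4)*(r - 3)*(r - 2)*(r - 3)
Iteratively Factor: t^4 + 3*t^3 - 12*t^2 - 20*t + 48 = (t - 2)*(t^3 + 5*t^2 - 2*t - 24) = (t - 2)^2*(t^2 + 7*t + 12) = (t - 2)^2*(t + 3)*(t + 4)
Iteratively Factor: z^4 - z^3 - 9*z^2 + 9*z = (z - 1)*(z^3 - 9*z) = (z - 1)*(z + 3)*(z^2 - 3*z) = z*(z - 1)*(z + 3)*(z - 3)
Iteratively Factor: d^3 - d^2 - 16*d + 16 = (d - 1)*(d^2 - 16) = (d - 1)*(d + 4)*(d - 4)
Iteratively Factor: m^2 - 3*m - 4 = (m - 4)*(m + 1)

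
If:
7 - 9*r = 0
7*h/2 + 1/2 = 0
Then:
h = -1/7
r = 7/9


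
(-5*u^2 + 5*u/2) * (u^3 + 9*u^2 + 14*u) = -5*u^5 - 85*u^4/2 - 95*u^3/2 + 35*u^2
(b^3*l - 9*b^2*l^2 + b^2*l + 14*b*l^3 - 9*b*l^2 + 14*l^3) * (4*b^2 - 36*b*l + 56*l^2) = 4*b^5*l - 72*b^4*l^2 + 4*b^4*l + 436*b^3*l^3 - 72*b^3*l^2 - 1008*b^2*l^4 + 436*b^2*l^3 + 784*b*l^5 - 1008*b*l^4 + 784*l^5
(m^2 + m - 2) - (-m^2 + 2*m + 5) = 2*m^2 - m - 7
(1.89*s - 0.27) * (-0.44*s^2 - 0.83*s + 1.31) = -0.8316*s^3 - 1.4499*s^2 + 2.7*s - 0.3537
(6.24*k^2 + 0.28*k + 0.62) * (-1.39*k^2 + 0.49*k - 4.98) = -8.6736*k^4 + 2.6684*k^3 - 31.7998*k^2 - 1.0906*k - 3.0876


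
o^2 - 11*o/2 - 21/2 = (o - 7)*(o + 3/2)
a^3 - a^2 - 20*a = a*(a - 5)*(a + 4)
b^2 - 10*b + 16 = (b - 8)*(b - 2)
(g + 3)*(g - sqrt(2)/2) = g^2 - sqrt(2)*g/2 + 3*g - 3*sqrt(2)/2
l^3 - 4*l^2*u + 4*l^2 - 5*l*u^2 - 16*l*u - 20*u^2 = (l + 4)*(l - 5*u)*(l + u)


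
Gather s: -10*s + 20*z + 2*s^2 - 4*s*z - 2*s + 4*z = 2*s^2 + s*(-4*z - 12) + 24*z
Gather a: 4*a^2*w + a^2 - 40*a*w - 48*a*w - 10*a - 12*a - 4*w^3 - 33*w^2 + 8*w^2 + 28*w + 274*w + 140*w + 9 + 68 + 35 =a^2*(4*w + 1) + a*(-88*w - 22) - 4*w^3 - 25*w^2 + 442*w + 112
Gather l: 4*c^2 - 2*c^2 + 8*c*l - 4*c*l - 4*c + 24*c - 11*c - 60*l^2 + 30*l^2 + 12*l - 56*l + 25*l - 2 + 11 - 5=2*c^2 + 9*c - 30*l^2 + l*(4*c - 19) + 4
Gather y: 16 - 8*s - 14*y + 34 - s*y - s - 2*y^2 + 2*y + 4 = -9*s - 2*y^2 + y*(-s - 12) + 54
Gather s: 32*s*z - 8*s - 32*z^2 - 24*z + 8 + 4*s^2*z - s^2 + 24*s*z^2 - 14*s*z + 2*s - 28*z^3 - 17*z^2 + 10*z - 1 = s^2*(4*z - 1) + s*(24*z^2 + 18*z - 6) - 28*z^3 - 49*z^2 - 14*z + 7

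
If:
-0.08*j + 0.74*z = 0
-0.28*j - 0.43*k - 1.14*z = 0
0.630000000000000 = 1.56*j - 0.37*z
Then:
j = 0.41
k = -0.39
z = 0.04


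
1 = 1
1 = 1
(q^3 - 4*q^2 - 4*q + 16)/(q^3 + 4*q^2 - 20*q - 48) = (q - 2)/(q + 6)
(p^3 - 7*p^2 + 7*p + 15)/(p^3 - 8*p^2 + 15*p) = (p + 1)/p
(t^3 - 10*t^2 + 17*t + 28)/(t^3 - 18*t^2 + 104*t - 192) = (t^2 - 6*t - 7)/(t^2 - 14*t + 48)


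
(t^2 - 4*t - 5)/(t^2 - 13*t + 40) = (t + 1)/(t - 8)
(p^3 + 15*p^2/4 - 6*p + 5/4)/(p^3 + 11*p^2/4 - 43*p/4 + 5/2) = (p - 1)/(p - 2)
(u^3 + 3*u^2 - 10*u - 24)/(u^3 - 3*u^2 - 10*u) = (u^2 + u - 12)/(u*(u - 5))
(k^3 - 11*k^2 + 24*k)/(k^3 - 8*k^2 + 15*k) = (k - 8)/(k - 5)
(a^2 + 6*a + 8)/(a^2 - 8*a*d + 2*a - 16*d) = (a + 4)/(a - 8*d)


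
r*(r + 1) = r^2 + r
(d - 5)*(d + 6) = d^2 + d - 30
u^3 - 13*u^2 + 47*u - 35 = (u - 7)*(u - 5)*(u - 1)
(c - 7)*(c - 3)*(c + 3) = c^3 - 7*c^2 - 9*c + 63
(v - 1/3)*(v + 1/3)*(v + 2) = v^3 + 2*v^2 - v/9 - 2/9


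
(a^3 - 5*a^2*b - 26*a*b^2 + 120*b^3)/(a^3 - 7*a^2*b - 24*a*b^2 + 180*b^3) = (a - 4*b)/(a - 6*b)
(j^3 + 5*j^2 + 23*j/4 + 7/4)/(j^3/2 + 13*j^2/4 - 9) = (4*j^3 + 20*j^2 + 23*j + 7)/(2*j^3 + 13*j^2 - 36)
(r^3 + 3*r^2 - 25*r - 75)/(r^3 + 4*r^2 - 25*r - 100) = (r + 3)/(r + 4)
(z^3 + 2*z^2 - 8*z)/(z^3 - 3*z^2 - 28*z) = (z - 2)/(z - 7)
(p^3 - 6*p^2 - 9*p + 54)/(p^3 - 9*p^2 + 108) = (p - 3)/(p - 6)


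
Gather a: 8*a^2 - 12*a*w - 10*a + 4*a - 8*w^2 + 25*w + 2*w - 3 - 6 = 8*a^2 + a*(-12*w - 6) - 8*w^2 + 27*w - 9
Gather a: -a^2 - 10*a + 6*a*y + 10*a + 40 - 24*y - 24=-a^2 + 6*a*y - 24*y + 16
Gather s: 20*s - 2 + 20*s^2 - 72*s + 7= 20*s^2 - 52*s + 5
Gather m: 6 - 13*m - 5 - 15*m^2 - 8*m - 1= -15*m^2 - 21*m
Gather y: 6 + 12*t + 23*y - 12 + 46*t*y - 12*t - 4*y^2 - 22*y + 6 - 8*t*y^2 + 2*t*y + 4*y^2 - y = -8*t*y^2 + 48*t*y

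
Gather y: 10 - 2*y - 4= 6 - 2*y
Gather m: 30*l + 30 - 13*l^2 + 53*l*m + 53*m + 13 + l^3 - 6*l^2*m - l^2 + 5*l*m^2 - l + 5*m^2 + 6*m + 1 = l^3 - 14*l^2 + 29*l + m^2*(5*l + 5) + m*(-6*l^2 + 53*l + 59) + 44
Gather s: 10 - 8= 2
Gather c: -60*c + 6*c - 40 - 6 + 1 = -54*c - 45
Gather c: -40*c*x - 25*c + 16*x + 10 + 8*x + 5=c*(-40*x - 25) + 24*x + 15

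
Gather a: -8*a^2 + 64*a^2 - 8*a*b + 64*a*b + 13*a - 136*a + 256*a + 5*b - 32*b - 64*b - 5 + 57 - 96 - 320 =56*a^2 + a*(56*b + 133) - 91*b - 364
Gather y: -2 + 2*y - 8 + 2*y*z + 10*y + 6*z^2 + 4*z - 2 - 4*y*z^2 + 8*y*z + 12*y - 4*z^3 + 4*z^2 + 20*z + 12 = y*(-4*z^2 + 10*z + 24) - 4*z^3 + 10*z^2 + 24*z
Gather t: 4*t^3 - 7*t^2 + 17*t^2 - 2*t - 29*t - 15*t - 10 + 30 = 4*t^3 + 10*t^2 - 46*t + 20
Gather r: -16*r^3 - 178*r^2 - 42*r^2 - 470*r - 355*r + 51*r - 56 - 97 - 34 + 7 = -16*r^3 - 220*r^2 - 774*r - 180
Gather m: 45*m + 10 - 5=45*m + 5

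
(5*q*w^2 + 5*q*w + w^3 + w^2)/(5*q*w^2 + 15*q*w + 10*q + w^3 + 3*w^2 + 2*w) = w/(w + 2)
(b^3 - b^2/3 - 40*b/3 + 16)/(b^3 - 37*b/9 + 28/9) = 3*(b^2 + b - 12)/(3*b^2 + 4*b - 7)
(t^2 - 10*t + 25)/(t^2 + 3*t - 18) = (t^2 - 10*t + 25)/(t^2 + 3*t - 18)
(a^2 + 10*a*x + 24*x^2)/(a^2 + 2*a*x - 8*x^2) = (-a - 6*x)/(-a + 2*x)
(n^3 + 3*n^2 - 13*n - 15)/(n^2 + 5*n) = n - 2 - 3/n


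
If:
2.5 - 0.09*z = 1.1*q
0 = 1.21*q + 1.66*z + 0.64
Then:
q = 2.45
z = -2.17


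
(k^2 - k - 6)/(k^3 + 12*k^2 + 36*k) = (k^2 - k - 6)/(k*(k^2 + 12*k + 36))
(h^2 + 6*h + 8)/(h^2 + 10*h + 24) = (h + 2)/(h + 6)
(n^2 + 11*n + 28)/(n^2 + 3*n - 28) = (n + 4)/(n - 4)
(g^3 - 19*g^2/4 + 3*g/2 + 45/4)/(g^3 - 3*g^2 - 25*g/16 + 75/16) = 4*(g - 3)/(4*g - 5)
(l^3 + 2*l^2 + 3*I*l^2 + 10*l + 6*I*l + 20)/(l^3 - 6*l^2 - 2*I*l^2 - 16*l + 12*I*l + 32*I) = (l + 5*I)/(l - 8)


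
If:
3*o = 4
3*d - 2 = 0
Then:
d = 2/3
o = 4/3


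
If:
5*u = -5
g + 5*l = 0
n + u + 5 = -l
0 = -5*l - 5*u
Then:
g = -5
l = 1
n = -5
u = -1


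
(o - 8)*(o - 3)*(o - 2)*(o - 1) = o^4 - 14*o^3 + 59*o^2 - 94*o + 48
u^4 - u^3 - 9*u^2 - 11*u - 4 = (u - 4)*(u + 1)^3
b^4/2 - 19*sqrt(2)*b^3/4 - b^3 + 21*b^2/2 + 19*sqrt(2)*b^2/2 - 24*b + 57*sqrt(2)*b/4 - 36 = (b/2 + 1/2)*(b - 3)*(b - 8*sqrt(2))*(b - 3*sqrt(2)/2)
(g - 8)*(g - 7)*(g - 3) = g^3 - 18*g^2 + 101*g - 168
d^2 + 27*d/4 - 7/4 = (d - 1/4)*(d + 7)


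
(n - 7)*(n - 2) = n^2 - 9*n + 14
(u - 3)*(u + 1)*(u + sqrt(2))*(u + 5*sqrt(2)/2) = u^4 - 2*u^3 + 7*sqrt(2)*u^3/2 - 7*sqrt(2)*u^2 + 2*u^2 - 21*sqrt(2)*u/2 - 10*u - 15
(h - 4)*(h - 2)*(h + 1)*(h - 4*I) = h^4 - 5*h^3 - 4*I*h^3 + 2*h^2 + 20*I*h^2 + 8*h - 8*I*h - 32*I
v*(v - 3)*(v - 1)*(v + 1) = v^4 - 3*v^3 - v^2 + 3*v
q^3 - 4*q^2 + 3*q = q*(q - 3)*(q - 1)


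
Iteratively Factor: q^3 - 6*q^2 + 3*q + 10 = (q - 5)*(q^2 - q - 2) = (q - 5)*(q + 1)*(q - 2)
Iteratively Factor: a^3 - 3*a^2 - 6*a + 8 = (a - 1)*(a^2 - 2*a - 8) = (a - 1)*(a + 2)*(a - 4)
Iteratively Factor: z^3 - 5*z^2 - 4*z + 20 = (z - 2)*(z^2 - 3*z - 10) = (z - 5)*(z - 2)*(z + 2)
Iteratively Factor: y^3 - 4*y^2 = (y)*(y^2 - 4*y) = y^2*(y - 4)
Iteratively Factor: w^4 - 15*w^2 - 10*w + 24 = (w - 4)*(w^3 + 4*w^2 + w - 6) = (w - 4)*(w + 3)*(w^2 + w - 2) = (w - 4)*(w + 2)*(w + 3)*(w - 1)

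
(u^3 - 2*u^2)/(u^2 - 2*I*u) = u*(u - 2)/(u - 2*I)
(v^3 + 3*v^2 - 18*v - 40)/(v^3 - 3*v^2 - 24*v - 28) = (v^2 + v - 20)/(v^2 - 5*v - 14)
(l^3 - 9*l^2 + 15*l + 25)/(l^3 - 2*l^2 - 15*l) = (l^2 - 4*l - 5)/(l*(l + 3))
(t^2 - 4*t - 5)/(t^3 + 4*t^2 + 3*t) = (t - 5)/(t*(t + 3))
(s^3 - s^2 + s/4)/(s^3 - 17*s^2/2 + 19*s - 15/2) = s*(2*s - 1)/(2*(s^2 - 8*s + 15))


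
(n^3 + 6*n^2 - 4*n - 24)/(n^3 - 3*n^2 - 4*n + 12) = (n + 6)/(n - 3)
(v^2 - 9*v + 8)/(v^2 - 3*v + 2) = (v - 8)/(v - 2)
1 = 1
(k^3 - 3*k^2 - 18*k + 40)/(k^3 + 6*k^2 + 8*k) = (k^2 - 7*k + 10)/(k*(k + 2))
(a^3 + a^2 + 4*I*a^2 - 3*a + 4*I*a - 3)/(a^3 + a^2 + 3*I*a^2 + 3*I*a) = (a + I)/a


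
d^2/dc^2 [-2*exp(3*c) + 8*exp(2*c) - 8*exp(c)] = (-18*exp(2*c) + 32*exp(c) - 8)*exp(c)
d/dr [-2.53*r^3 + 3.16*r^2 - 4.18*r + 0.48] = -7.59*r^2 + 6.32*r - 4.18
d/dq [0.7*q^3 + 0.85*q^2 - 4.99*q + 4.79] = 2.1*q^2 + 1.7*q - 4.99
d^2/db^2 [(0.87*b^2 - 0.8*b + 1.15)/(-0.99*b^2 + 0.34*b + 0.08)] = (-8.88178419700125e-16*b^4 + 0.982475999999999*b^3 - 7.176114*b^2 + 2.7027*b - 0.502696)/(0.970299*b^6 - 0.999702*b^5 + 0.108108*b^4 + 0.122264*b^3 - 0.008736*b^2 - 0.006528*b - 0.000512)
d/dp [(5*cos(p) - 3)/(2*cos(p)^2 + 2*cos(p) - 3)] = (10*cos(p)^2 - 12*cos(p) + 9)*sin(p)/(2*cos(p) + cos(2*p) - 2)^2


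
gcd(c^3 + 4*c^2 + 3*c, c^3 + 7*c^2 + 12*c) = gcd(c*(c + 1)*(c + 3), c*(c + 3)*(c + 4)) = c^2 + 3*c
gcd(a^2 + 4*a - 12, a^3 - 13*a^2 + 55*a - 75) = 1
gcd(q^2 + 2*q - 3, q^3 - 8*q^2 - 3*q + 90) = q + 3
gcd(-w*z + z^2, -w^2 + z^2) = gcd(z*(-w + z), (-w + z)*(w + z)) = -w + z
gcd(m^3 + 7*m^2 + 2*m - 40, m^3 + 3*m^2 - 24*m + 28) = m - 2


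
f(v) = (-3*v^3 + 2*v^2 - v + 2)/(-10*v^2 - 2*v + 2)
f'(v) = (20*v + 2)*(-3*v^3 + 2*v^2 - v + 2)/(-10*v^2 - 2*v + 2)^2 + (-9*v^2 + 4*v - 1)/(-10*v^2 - 2*v + 2) = (15*v^4 + 6*v^3 - 16*v^2 + 24*v + 1)/(2*(25*v^4 + 10*v^3 - 9*v^2 - 2*v + 1))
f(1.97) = 0.37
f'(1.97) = 0.31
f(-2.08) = -1.07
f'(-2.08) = 0.16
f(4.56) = 1.14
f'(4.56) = 0.30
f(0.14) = 1.24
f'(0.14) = 3.50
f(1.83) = 0.33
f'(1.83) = 0.32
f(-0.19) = 1.13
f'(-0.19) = -2.04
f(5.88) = 1.53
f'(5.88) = 0.30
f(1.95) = 0.37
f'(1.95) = 0.31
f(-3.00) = -1.27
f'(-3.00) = 0.25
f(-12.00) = -3.88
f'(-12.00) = 0.30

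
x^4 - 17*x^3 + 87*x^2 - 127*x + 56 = (x - 8)*(x - 7)*(x - 1)^2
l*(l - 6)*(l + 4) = l^3 - 2*l^2 - 24*l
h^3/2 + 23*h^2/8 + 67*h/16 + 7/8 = (h/2 + 1)*(h + 1/4)*(h + 7/2)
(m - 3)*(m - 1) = m^2 - 4*m + 3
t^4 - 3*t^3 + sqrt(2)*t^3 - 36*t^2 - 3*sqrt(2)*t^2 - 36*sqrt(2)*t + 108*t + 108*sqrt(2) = (t - 6)*(t - 3)*(t + 6)*(t + sqrt(2))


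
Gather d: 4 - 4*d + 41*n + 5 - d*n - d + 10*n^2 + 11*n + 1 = d*(-n - 5) + 10*n^2 + 52*n + 10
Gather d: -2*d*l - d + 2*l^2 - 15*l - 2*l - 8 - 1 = d*(-2*l - 1) + 2*l^2 - 17*l - 9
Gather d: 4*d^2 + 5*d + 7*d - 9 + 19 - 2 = 4*d^2 + 12*d + 8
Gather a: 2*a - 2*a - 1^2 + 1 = 0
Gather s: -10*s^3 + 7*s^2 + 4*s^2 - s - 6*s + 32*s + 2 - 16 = -10*s^3 + 11*s^2 + 25*s - 14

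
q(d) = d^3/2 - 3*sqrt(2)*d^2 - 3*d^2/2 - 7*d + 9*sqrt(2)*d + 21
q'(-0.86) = 16.71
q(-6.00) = -328.10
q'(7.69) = 6.11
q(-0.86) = 11.51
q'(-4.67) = 92.08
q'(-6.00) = 128.64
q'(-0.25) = 8.69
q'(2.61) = -14.03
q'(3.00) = -15.23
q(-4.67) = -181.91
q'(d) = 3*d^2/2 - 6*sqrt(2)*d - 3*d - 7 + 9*sqrt(2)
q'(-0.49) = 11.72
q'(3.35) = -15.91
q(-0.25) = 19.20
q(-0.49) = 16.76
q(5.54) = -38.50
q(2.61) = 5.72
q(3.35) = -5.46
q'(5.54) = -11.86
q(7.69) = -47.17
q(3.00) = 0.00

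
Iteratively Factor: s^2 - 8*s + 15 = (s - 5)*(s - 3)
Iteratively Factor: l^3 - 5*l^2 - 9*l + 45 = (l - 5)*(l^2 - 9) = (l - 5)*(l - 3)*(l + 3)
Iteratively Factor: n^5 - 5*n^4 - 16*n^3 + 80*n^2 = (n)*(n^4 - 5*n^3 - 16*n^2 + 80*n) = n^2*(n^3 - 5*n^2 - 16*n + 80) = n^2*(n - 5)*(n^2 - 16) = n^2*(n - 5)*(n + 4)*(n - 4)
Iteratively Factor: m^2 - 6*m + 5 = (m - 1)*(m - 5)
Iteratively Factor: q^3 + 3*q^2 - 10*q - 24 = (q + 4)*(q^2 - q - 6) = (q - 3)*(q + 4)*(q + 2)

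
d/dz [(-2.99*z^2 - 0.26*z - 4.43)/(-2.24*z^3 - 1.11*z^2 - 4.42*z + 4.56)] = (-6.6976*z^4 - 1.1648*z^3 - 16.8424*z^2 - 37.1034*z - 20.7662)/(5.0176*z^6 + 4.9728*z^5 + 21.0337*z^4 - 10.6164*z^3 + 9.4132*z^2 - 40.3104*z + 20.7936)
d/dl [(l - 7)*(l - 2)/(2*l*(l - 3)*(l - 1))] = (-l^4 + 18*l^3 - 75*l^2 + 112*l - 42)/(2*l^2*(l^4 - 8*l^3 + 22*l^2 - 24*l + 9))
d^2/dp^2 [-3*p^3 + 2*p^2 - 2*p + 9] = 4 - 18*p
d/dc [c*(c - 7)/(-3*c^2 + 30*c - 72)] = (c^2 - 16*c + 56)/(c^4 - 20*c^3 + 148*c^2 - 480*c + 576)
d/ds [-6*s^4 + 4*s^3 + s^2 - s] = -24*s^3 + 12*s^2 + 2*s - 1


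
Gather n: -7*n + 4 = 4 - 7*n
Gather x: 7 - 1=6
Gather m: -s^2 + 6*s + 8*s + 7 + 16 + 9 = -s^2 + 14*s + 32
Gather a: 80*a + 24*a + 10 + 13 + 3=104*a + 26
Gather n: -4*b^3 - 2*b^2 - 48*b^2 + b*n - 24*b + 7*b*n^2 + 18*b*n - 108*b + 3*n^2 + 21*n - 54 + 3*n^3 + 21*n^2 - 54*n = -4*b^3 - 50*b^2 - 132*b + 3*n^3 + n^2*(7*b + 24) + n*(19*b - 33) - 54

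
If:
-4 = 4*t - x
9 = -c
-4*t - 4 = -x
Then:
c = -9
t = x/4 - 1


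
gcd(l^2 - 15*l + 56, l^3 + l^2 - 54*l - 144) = l - 8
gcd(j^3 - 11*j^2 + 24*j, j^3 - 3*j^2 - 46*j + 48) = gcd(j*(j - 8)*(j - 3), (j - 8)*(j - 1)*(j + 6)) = j - 8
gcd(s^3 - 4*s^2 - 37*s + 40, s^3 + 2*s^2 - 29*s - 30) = 1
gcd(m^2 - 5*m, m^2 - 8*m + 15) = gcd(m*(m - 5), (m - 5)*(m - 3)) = m - 5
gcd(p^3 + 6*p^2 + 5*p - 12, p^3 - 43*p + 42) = p - 1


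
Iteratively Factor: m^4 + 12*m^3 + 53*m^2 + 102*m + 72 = (m + 3)*(m^3 + 9*m^2 + 26*m + 24) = (m + 2)*(m + 3)*(m^2 + 7*m + 12) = (m + 2)*(m + 3)*(m + 4)*(m + 3)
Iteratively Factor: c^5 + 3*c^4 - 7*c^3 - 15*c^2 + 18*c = (c - 2)*(c^4 + 5*c^3 + 3*c^2 - 9*c) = (c - 2)*(c + 3)*(c^3 + 2*c^2 - 3*c) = (c - 2)*(c - 1)*(c + 3)*(c^2 + 3*c) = c*(c - 2)*(c - 1)*(c + 3)*(c + 3)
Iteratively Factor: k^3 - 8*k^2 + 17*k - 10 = (k - 2)*(k^2 - 6*k + 5) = (k - 2)*(k - 1)*(k - 5)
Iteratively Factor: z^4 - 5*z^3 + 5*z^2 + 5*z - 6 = (z - 1)*(z^3 - 4*z^2 + z + 6) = (z - 3)*(z - 1)*(z^2 - z - 2) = (z - 3)*(z - 1)*(z + 1)*(z - 2)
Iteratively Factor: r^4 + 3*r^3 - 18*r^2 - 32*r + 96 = (r - 3)*(r^3 + 6*r^2 - 32) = (r - 3)*(r + 4)*(r^2 + 2*r - 8) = (r - 3)*(r + 4)^2*(r - 2)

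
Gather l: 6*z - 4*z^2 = -4*z^2 + 6*z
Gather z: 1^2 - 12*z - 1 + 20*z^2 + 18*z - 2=20*z^2 + 6*z - 2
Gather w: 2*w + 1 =2*w + 1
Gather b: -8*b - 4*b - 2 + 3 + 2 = 3 - 12*b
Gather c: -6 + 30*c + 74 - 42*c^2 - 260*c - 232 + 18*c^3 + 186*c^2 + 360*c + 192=18*c^3 + 144*c^2 + 130*c + 28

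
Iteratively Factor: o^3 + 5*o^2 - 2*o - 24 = (o + 3)*(o^2 + 2*o - 8) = (o + 3)*(o + 4)*(o - 2)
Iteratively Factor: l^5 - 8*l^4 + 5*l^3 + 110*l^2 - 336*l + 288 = (l - 3)*(l^4 - 5*l^3 - 10*l^2 + 80*l - 96) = (l - 3)*(l - 2)*(l^3 - 3*l^2 - 16*l + 48) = (l - 3)*(l - 2)*(l + 4)*(l^2 - 7*l + 12) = (l - 4)*(l - 3)*(l - 2)*(l + 4)*(l - 3)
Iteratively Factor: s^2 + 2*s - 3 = (s - 1)*(s + 3)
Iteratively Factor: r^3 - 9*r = (r - 3)*(r^2 + 3*r) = (r - 3)*(r + 3)*(r)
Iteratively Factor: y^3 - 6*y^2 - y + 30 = (y - 3)*(y^2 - 3*y - 10) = (y - 5)*(y - 3)*(y + 2)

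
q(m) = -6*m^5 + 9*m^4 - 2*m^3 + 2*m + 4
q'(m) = -30*m^4 + 36*m^3 - 6*m^2 + 2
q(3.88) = -3341.41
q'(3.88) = -4784.58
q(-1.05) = 22.81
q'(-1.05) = -82.75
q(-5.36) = 34274.31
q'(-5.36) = -30475.74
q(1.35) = 4.77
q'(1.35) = -20.01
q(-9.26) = 476260.67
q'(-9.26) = -249676.83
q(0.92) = 6.78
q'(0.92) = 3.46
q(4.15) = -4846.82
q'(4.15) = -6426.73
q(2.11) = -83.11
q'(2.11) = -281.17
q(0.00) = 4.00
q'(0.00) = 2.00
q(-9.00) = 414787.00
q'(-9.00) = -223558.00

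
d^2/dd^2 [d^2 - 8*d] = 2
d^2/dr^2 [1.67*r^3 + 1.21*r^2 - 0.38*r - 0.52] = 10.02*r + 2.42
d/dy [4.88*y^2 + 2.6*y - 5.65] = 9.76*y + 2.6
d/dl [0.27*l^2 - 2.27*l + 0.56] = 0.54*l - 2.27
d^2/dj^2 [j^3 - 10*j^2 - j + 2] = 6*j - 20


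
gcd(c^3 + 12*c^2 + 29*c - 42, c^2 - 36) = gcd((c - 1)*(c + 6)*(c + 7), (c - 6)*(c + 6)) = c + 6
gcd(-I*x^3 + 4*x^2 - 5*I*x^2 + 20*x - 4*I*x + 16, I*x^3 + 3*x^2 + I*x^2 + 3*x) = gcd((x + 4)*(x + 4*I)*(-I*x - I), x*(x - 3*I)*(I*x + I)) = x + 1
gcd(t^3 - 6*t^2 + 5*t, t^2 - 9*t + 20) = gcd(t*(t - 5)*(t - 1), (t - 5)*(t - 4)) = t - 5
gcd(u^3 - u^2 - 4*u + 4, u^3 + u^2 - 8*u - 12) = u + 2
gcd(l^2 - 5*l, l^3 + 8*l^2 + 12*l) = l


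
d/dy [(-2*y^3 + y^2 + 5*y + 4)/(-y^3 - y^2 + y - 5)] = (3*y^4 + 6*y^3 + 48*y^2 - 2*y - 29)/(y^6 + 2*y^5 - y^4 + 8*y^3 + 11*y^2 - 10*y + 25)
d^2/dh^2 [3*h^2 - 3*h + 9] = 6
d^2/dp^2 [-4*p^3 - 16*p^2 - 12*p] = -24*p - 32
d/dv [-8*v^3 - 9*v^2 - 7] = 6*v*(-4*v - 3)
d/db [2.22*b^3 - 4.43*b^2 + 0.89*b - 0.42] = 6.66*b^2 - 8.86*b + 0.89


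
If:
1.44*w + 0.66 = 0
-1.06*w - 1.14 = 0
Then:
No Solution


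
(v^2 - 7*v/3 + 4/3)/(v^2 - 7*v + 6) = (v - 4/3)/(v - 6)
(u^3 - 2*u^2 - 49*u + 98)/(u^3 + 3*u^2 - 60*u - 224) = (u^2 - 9*u + 14)/(u^2 - 4*u - 32)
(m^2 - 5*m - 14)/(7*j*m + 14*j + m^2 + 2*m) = (m - 7)/(7*j + m)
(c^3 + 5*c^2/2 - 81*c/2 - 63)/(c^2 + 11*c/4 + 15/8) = 4*(c^2 + c - 42)/(4*c + 5)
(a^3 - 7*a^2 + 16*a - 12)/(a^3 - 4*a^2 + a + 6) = (a - 2)/(a + 1)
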